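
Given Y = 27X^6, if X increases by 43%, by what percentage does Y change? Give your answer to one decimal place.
755.1%

For Y = 27X^6:
If X → X(1 + 0.43)
Then Y → Y · (1 + 0.43)^6
     ≈ Y · 8.5510

Percentage change = ((1 + 0.43)^6 − 1) × 100% ≈ 755.1%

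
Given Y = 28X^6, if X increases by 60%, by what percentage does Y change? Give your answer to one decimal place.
1577.7%

For Y = 28X^6:
If X → X(1 + 0.6)
Then Y → Y · (1 + 0.6)^6
     ≈ Y · 16.7772

Percentage change = ((1 + 0.6)^6 − 1) × 100% ≈ 1577.7%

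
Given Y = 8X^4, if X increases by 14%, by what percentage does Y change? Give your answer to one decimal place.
68.9%

For Y = 8X^4:
If X → X(1 + 0.14)
Then Y → Y · (1 + 0.14)^4
     ≈ Y · 1.6890

Percentage change = ((1 + 0.14)^4 − 1) × 100% ≈ 68.9%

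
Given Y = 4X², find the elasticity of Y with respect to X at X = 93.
Elasticity = 2

Elasticity = (dY/dX) · (X/Y)

dY/dX = 8·X
At X = 93: dY/dX = 744, Y = 34596

Elasticity = 744 · (93 / 34596) = 2

Interpretation: for a small percentage change in X, the percentage change in Y is approximately 2.00 times as large.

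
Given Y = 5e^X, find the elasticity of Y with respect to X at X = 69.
Elasticity = 69

Elasticity = (dY/dX) · (X/Y)

dY/dX = 5·e^X
At X = 69: dY/dX = 5·e^69, Y = 5·e^69

Elasticity = (5·e^69) · (69 / (5·e^69)) = 69

Interpretation: for a small percentage change in X, the percentage change in Y is approximately 69.00 times as large.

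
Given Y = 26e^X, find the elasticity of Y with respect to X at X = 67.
Elasticity = 67

Elasticity = (dY/dX) · (X/Y)

dY/dX = 26·e^X
At X = 67: dY/dX = 26·e^67, Y = 26·e^67

Elasticity = (26·e^67) · (67 / (26·e^67)) = 67

Interpretation: for a small percentage change in X, the percentage change in Y is approximately 67.00 times as large.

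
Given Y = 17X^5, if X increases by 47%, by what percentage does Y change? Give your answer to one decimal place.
586.4%

For Y = 17X^5:
If X → X(1 + 0.47)
Then Y → Y · (1 + 0.47)^5
     ≈ Y · 6.8641

Percentage change = ((1 + 0.47)^5 − 1) × 100% ≈ 586.4%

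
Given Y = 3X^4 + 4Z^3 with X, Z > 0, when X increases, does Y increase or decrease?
Y increases

Taking the partial derivative:
∂Y/∂X = 12X^3

∂Y/∂X = 12X^3 > 0 (assuming positive values)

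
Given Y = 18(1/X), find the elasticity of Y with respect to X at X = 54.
Elasticity = -1

Elasticity = (dY/dX) · (X/Y)

dY/dX = -18/X²
At X = 54: dY/dX = -1/162, Y = 1/3

Elasticity = (-1/162) · (54 / (1/3)) = -1

Interpretation: for a small percentage change in X, the percentage change in Y is approximately -1.00 times as large.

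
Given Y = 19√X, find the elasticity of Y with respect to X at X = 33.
Elasticity = 1/2

Elasticity = (dY/dX) · (X/Y)

dY/dX = 19/(2·√X)
At X = 33: dY/dX = 19·√33/66, Y = 19·√33

Elasticity = (19·√33/66) · (33 / (19·√33)) = 1/2

Interpretation: for a small percentage change in X, the percentage change in Y is approximately 0.50 times as large.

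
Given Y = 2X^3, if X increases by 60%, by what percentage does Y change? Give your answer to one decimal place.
309.6%

For Y = 2X^3:
If X → X(1 + 0.6)
Then Y → Y · (1 + 0.6)^3
     = Y · 4.0960

Percentage change = ((1 + 0.6)^3 − 1) × 100% = 309.6%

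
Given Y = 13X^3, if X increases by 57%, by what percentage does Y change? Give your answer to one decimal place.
287.0%

For Y = 13X^3:
If X → X(1 + 0.57)
Then Y → Y · (1 + 0.57)^3
     ≈ Y · 3.8699

Percentage change = ((1 + 0.57)^3 − 1) × 100% ≈ 287.0%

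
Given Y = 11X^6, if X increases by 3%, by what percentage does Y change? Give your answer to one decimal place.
19.4%

For Y = 11X^6:
If X → X(1 + 0.03)
Then Y → Y · (1 + 0.03)^6
     ≈ Y · 1.1941

Percentage change = ((1 + 0.03)^6 − 1) × 100% ≈ 19.4%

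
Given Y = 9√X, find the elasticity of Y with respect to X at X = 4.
Elasticity = 1/2

Elasticity = (dY/dX) · (X/Y)

dY/dX = 9/(2·√X)
At X = 4: dY/dX = 9/4, Y = 18

Elasticity = (9/4) · (4 / 18) = 1/2

Interpretation: for a small percentage change in X, the percentage change in Y is approximately 0.50 times as large.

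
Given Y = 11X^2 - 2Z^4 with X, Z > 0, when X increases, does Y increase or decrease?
Y increases

Taking the partial derivative:
∂Y/∂X = 22X

∂Y/∂X = 22X > 0 (assuming positive values)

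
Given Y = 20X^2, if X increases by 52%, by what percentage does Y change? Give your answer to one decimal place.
131.0%

For Y = 20X^2:
If X → X(1 + 0.52)
Then Y → Y · (1 + 0.52)^2
     = Y · 2.3104

Percentage change = ((1 + 0.52)^2 − 1) × 100% ≈ 131.0%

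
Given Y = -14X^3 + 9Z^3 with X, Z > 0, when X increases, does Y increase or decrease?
Y decreases

Taking the partial derivative:
∂Y/∂X = -42X^2

∂Y/∂X = -42X^2 < 0 (assuming positive values)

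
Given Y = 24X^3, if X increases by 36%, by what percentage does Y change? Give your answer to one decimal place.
151.5%

For Y = 24X^3:
If X → X(1 + 0.36)
Then Y → Y · (1 + 0.36)^3
     ≈ Y · 2.5155

Percentage change = ((1 + 0.36)^3 − 1) × 100% ≈ 151.5%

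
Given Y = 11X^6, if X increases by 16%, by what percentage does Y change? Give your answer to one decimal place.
143.6%

For Y = 11X^6:
If X → X(1 + 0.16)
Then Y → Y · (1 + 0.16)^6
     ≈ Y · 2.4364

Percentage change = ((1 + 0.16)^6 − 1) × 100% ≈ 143.6%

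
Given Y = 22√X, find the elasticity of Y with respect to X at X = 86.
Elasticity = 1/2

Elasticity = (dY/dX) · (X/Y)

dY/dX = 11/√X
At X = 86: dY/dX = 11·√86/86, Y = 22·√86

Elasticity = (11·√86/86) · (86 / (22·√86)) = 1/2

Interpretation: for a small percentage change in X, the percentage change in Y is approximately 0.50 times as large.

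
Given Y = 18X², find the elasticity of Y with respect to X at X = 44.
Elasticity = 2

Elasticity = (dY/dX) · (X/Y)

dY/dX = 36·X
At X = 44: dY/dX = 1584, Y = 34848

Elasticity = 1584 · (44 / 34848) = 2

Interpretation: for a small percentage change in X, the percentage change in Y is approximately 2.00 times as large.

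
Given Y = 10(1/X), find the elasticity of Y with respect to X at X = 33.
Elasticity = -1

Elasticity = (dY/dX) · (X/Y)

dY/dX = -10/X²
At X = 33: dY/dX = -10/1089, Y = 10/33

Elasticity = (-10/1089) · (33 / (10/33)) = -1

Interpretation: for a small percentage change in X, the percentage change in Y is approximately -1.00 times as large.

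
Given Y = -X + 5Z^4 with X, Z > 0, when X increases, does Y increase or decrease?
Y decreases

Taking the partial derivative:
∂Y/∂X = -1

∂Y/∂X = -1 < 0 (assuming positive values)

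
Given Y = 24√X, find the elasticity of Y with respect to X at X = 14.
Elasticity = 1/2

Elasticity = (dY/dX) · (X/Y)

dY/dX = 12/√X
At X = 14: dY/dX = 6·√14/7, Y = 24·√14

Elasticity = (6·√14/7) · (14 / (24·√14)) = 1/2

Interpretation: for a small percentage change in X, the percentage change in Y is approximately 0.50 times as large.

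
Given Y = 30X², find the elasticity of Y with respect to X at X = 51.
Elasticity = 2

Elasticity = (dY/dX) · (X/Y)

dY/dX = 60·X
At X = 51: dY/dX = 3060, Y = 78030

Elasticity = 3060 · (51 / 78030) = 2

Interpretation: for a small percentage change in X, the percentage change in Y is approximately 2.00 times as large.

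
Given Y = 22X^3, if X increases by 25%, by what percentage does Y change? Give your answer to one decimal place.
95.3%

For Y = 22X^3:
If X → X(1 + 0.25)
Then Y → Y · (1 + 0.25)^3
     ≈ Y · 1.9531

Percentage change = ((1 + 0.25)^3 − 1) × 100% ≈ 95.3%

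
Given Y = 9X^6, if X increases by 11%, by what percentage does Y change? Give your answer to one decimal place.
87.0%

For Y = 9X^6:
If X → X(1 + 0.11)
Then Y → Y · (1 + 0.11)^6
     ≈ Y · 1.8704

Percentage change = ((1 + 0.11)^6 − 1) × 100% ≈ 87.0%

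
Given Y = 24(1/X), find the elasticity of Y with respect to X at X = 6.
Elasticity = -1

Elasticity = (dY/dX) · (X/Y)

dY/dX = -24/X²
At X = 6: dY/dX = -2/3, Y = 4

Elasticity = (-2/3) · (6 / 4) = -1

Interpretation: for a small percentage change in X, the percentage change in Y is approximately -1.00 times as large.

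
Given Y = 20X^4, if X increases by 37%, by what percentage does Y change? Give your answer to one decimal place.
252.3%

For Y = 20X^4:
If X → X(1 + 0.37)
Then Y → Y · (1 + 0.37)^4
     ≈ Y · 3.5228

Percentage change = ((1 + 0.37)^4 − 1) × 100% ≈ 252.3%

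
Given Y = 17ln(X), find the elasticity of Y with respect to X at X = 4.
Elasticity = 1/ln(4) ≈ 0.7213

Elasticity = (dY/dX) · (X/Y)

dY/dX = 17/X
At X = 4: dY/dX = 17/4, Y = 17·ln(4)

Elasticity = (17/4) · (4 / (17·ln(4))) = 1/ln(4) ≈ 0.7213

Interpretation: for a small percentage change in X, the percentage change in Y is approximately 0.72 times as large.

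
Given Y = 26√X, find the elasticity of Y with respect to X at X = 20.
Elasticity = 1/2

Elasticity = (dY/dX) · (X/Y)

dY/dX = 13/√X
At X = 20: dY/dX = 13·√5/10, Y = 52·√5

Elasticity = (13·√5/10) · (20 / (52·√5)) = 1/2

Interpretation: for a small percentage change in X, the percentage change in Y is approximately 0.50 times as large.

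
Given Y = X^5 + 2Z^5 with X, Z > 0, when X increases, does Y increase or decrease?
Y increases

Taking the partial derivative:
∂Y/∂X = 5X^4

∂Y/∂X = 5X^4 > 0 (assuming positive values)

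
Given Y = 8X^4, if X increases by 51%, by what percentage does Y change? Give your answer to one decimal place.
419.9%

For Y = 8X^4:
If X → X(1 + 0.51)
Then Y → Y · (1 + 0.51)^4
     ≈ Y · 5.1989

Percentage change = ((1 + 0.51)^4 − 1) × 100% ≈ 419.9%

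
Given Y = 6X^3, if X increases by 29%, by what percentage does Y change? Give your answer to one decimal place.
114.7%

For Y = 6X^3:
If X → X(1 + 0.29)
Then Y → Y · (1 + 0.29)^3
     ≈ Y · 2.1467

Percentage change = ((1 + 0.29)^3 − 1) × 100% ≈ 114.7%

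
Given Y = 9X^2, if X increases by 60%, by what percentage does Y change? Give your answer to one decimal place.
156.0%

For Y = 9X^2:
If X → X(1 + 0.6)
Then Y → Y · (1 + 0.6)^2
     = Y · 2.5600

Percentage change = ((1 + 0.6)^2 − 1) × 100% = 156.0%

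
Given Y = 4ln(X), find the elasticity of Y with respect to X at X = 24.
Elasticity = 1/ln(24) ≈ 0.3147

Elasticity = (dY/dX) · (X/Y)

dY/dX = 4/X
At X = 24: dY/dX = 1/6, Y = 4·ln(24)

Elasticity = (1/6) · (24 / (4·ln(24))) = 1/ln(24) ≈ 0.3147

Interpretation: for a small percentage change in X, the percentage change in Y is approximately 0.31 times as large.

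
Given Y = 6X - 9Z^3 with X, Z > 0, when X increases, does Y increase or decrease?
Y increases

Taking the partial derivative:
∂Y/∂X = 6

∂Y/∂X = 6 > 0 (assuming positive values)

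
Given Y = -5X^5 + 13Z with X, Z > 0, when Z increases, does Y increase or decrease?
Y increases

Taking the partial derivative:
∂Y/∂Z = 13

∂Y/∂Z = 13 > 0 (assuming positive values)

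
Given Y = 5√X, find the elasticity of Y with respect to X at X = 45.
Elasticity = 1/2

Elasticity = (dY/dX) · (X/Y)

dY/dX = 5/(2·√X)
At X = 45: dY/dX = √5/6, Y = 15·√5

Elasticity = (√5/6) · (45 / (15·√5)) = 1/2

Interpretation: for a small percentage change in X, the percentage change in Y is approximately 0.50 times as large.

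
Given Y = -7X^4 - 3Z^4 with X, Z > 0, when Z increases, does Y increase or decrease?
Y decreases

Taking the partial derivative:
∂Y/∂Z = -12Z^3

∂Y/∂Z = -12Z^3 < 0 (assuming positive values)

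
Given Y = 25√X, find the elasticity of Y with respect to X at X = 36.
Elasticity = 1/2

Elasticity = (dY/dX) · (X/Y)

dY/dX = 25/(2·√X)
At X = 36: dY/dX = 25/12, Y = 150

Elasticity = (25/12) · (36 / 150) = 1/2

Interpretation: for a small percentage change in X, the percentage change in Y is approximately 0.50 times as large.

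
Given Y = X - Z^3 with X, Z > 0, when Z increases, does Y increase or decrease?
Y decreases

Taking the partial derivative:
∂Y/∂Z = -3Z^2

∂Y/∂Z = -3Z^2 < 0 (assuming positive values)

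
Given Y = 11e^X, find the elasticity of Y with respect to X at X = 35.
Elasticity = 35

Elasticity = (dY/dX) · (X/Y)

dY/dX = 11·e^X
At X = 35: dY/dX = 11·e^35, Y = 11·e^35

Elasticity = (11·e^35) · (35 / (11·e^35)) = 35

Interpretation: for a small percentage change in X, the percentage change in Y is approximately 35.00 times as large.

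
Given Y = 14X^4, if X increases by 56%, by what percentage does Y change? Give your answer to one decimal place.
492.2%

For Y = 14X^4:
If X → X(1 + 0.56)
Then Y → Y · (1 + 0.56)^4
     ≈ Y · 5.9224

Percentage change = ((1 + 0.56)^4 − 1) × 100% ≈ 492.2%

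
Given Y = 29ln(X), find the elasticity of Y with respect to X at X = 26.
Elasticity = 1/ln(26) ≈ 0.3069

Elasticity = (dY/dX) · (X/Y)

dY/dX = 29/X
At X = 26: dY/dX = 29/26, Y = 29·ln(26)

Elasticity = (29/26) · (26 / (29·ln(26))) = 1/ln(26) ≈ 0.3069

Interpretation: for a small percentage change in X, the percentage change in Y is approximately 0.31 times as large.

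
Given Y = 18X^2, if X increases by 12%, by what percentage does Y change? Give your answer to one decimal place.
25.4%

For Y = 18X^2:
If X → X(1 + 0.12)
Then Y → Y · (1 + 0.12)^2
     = Y · 1.2544

Percentage change = ((1 + 0.12)^2 − 1) × 100% ≈ 25.4%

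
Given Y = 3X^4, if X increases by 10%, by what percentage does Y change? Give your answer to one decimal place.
46.4%

For Y = 3X^4:
If X → X(1 + 0.1)
Then Y → Y · (1 + 0.1)^4
     = Y · 1.4641

Percentage change = ((1 + 0.1)^4 − 1) × 100% ≈ 46.4%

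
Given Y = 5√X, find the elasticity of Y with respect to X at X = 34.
Elasticity = 1/2

Elasticity = (dY/dX) · (X/Y)

dY/dX = 5/(2·√X)
At X = 34: dY/dX = 5·√34/68, Y = 5·√34

Elasticity = (5·√34/68) · (34 / (5·√34)) = 1/2

Interpretation: for a small percentage change in X, the percentage change in Y is approximately 0.50 times as large.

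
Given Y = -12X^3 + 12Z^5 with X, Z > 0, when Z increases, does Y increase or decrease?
Y increases

Taking the partial derivative:
∂Y/∂Z = 60Z^4

∂Y/∂Z = 60Z^4 > 0 (assuming positive values)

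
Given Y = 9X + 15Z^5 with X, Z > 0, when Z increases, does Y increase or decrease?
Y increases

Taking the partial derivative:
∂Y/∂Z = 75Z^4

∂Y/∂Z = 75Z^4 > 0 (assuming positive values)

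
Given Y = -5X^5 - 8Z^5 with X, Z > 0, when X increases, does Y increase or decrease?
Y decreases

Taking the partial derivative:
∂Y/∂X = -25X^4

∂Y/∂X = -25X^4 < 0 (assuming positive values)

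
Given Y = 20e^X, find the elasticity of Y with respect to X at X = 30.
Elasticity = 30

Elasticity = (dY/dX) · (X/Y)

dY/dX = 20·e^X
At X = 30: dY/dX = 20·e^30, Y = 20·e^30

Elasticity = (20·e^30) · (30 / (20·e^30)) = 30

Interpretation: for a small percentage change in X, the percentage change in Y is approximately 30.00 times as large.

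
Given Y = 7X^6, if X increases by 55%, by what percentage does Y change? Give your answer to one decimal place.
1286.7%

For Y = 7X^6:
If X → X(1 + 0.55)
Then Y → Y · (1 + 0.55)^6
     ≈ Y · 13.8672

Percentage change = ((1 + 0.55)^6 − 1) × 100% ≈ 1286.7%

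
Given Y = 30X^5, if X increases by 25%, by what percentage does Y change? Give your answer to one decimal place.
205.2%

For Y = 30X^5:
If X → X(1 + 0.25)
Then Y → Y · (1 + 0.25)^5
     ≈ Y · 3.0518

Percentage change = ((1 + 0.25)^5 − 1) × 100% ≈ 205.2%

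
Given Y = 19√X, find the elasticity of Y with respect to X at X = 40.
Elasticity = 1/2

Elasticity = (dY/dX) · (X/Y)

dY/dX = 19/(2·√X)
At X = 40: dY/dX = 19·√10/40, Y = 38·√10

Elasticity = (19·√10/40) · (40 / (38·√10)) = 1/2

Interpretation: for a small percentage change in X, the percentage change in Y is approximately 0.50 times as large.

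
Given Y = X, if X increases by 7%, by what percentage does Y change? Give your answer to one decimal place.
7.0%

For Y = X:
If X → X(1 + 0.07)
Then Y → Y · (1 + 0.07)^1
     = Y · 1.0700

Percentage change = ((1 + 0.07)^1 − 1) × 100% = 7.0%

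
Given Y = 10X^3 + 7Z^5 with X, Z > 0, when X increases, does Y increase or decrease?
Y increases

Taking the partial derivative:
∂Y/∂X = 30X^2

∂Y/∂X = 30X^2 > 0 (assuming positive values)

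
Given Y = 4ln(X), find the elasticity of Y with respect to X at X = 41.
Elasticity = 1/ln(41) ≈ 0.2693

Elasticity = (dY/dX) · (X/Y)

dY/dX = 4/X
At X = 41: dY/dX = 4/41, Y = 4·ln(41)

Elasticity = (4/41) · (41 / (4·ln(41))) = 1/ln(41) ≈ 0.2693

Interpretation: for a small percentage change in X, the percentage change in Y is approximately 0.27 times as large.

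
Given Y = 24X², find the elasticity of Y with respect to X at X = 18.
Elasticity = 2

Elasticity = (dY/dX) · (X/Y)

dY/dX = 48·X
At X = 18: dY/dX = 864, Y = 7776

Elasticity = 864 · (18 / 7776) = 2

Interpretation: for a small percentage change in X, the percentage change in Y is approximately 2.00 times as large.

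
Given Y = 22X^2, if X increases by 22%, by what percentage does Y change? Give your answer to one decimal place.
48.8%

For Y = 22X^2:
If X → X(1 + 0.22)
Then Y → Y · (1 + 0.22)^2
     = Y · 1.4884

Percentage change = ((1 + 0.22)^2 − 1) × 100% ≈ 48.8%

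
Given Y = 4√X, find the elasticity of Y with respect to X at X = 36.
Elasticity = 1/2

Elasticity = (dY/dX) · (X/Y)

dY/dX = 2/√X
At X = 36: dY/dX = 1/3, Y = 24

Elasticity = (1/3) · (36 / 24) = 1/2

Interpretation: for a small percentage change in X, the percentage change in Y is approximately 0.50 times as large.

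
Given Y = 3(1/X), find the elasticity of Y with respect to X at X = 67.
Elasticity = -1

Elasticity = (dY/dX) · (X/Y)

dY/dX = -3/X²
At X = 67: dY/dX = -3/4489, Y = 3/67

Elasticity = (-3/4489) · (67 / (3/67)) = -1

Interpretation: for a small percentage change in X, the percentage change in Y is approximately -1.00 times as large.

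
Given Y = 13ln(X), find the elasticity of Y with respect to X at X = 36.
Elasticity = 1/ln(36) ≈ 0.2791

Elasticity = (dY/dX) · (X/Y)

dY/dX = 13/X
At X = 36: dY/dX = 13/36, Y = 13·ln(36)

Elasticity = (13/36) · (36 / (13·ln(36))) = 1/ln(36) ≈ 0.2791

Interpretation: for a small percentage change in X, the percentage change in Y is approximately 0.28 times as large.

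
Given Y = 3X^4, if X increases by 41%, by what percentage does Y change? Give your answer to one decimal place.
295.3%

For Y = 3X^4:
If X → X(1 + 0.41)
Then Y → Y · (1 + 0.41)^4
     ≈ Y · 3.9525

Percentage change = ((1 + 0.41)^4 − 1) × 100% ≈ 295.3%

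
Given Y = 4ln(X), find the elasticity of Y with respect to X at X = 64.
Elasticity = 1/ln(64) ≈ 0.2404

Elasticity = (dY/dX) · (X/Y)

dY/dX = 4/X
At X = 64: dY/dX = 1/16, Y = 4·ln(64)

Elasticity = (1/16) · (64 / (4·ln(64))) = 1/ln(64) ≈ 0.2404

Interpretation: for a small percentage change in X, the percentage change in Y is approximately 0.24 times as large.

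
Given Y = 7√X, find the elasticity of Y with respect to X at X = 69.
Elasticity = 1/2

Elasticity = (dY/dX) · (X/Y)

dY/dX = 7/(2·√X)
At X = 69: dY/dX = 7·√69/138, Y = 7·√69

Elasticity = (7·√69/138) · (69 / (7·√69)) = 1/2

Interpretation: for a small percentage change in X, the percentage change in Y is approximately 0.50 times as large.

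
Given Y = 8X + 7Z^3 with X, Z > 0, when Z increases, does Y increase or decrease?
Y increases

Taking the partial derivative:
∂Y/∂Z = 21Z^2

∂Y/∂Z = 21Z^2 > 0 (assuming positive values)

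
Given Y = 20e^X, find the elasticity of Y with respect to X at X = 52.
Elasticity = 52

Elasticity = (dY/dX) · (X/Y)

dY/dX = 20·e^X
At X = 52: dY/dX = 20·e^52, Y = 20·e^52

Elasticity = (20·e^52) · (52 / (20·e^52)) = 52

Interpretation: for a small percentage change in X, the percentage change in Y is approximately 52.00 times as large.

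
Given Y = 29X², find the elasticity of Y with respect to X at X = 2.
Elasticity = 2

Elasticity = (dY/dX) · (X/Y)

dY/dX = 58·X
At X = 2: dY/dX = 116, Y = 116

Elasticity = 116 · (2 / 116) = 2

Interpretation: for a small percentage change in X, the percentage change in Y is approximately 2.00 times as large.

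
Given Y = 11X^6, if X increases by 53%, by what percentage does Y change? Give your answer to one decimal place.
1182.8%

For Y = 11X^6:
If X → X(1 + 0.53)
Then Y → Y · (1 + 0.53)^6
     ≈ Y · 12.8277

Percentage change = ((1 + 0.53)^6 − 1) × 100% ≈ 1182.8%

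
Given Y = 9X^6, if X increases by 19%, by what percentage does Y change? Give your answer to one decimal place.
184.0%

For Y = 9X^6:
If X → X(1 + 0.19)
Then Y → Y · (1 + 0.19)^6
     ≈ Y · 2.8398

Percentage change = ((1 + 0.19)^6 − 1) × 100% ≈ 184.0%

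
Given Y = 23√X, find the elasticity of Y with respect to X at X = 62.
Elasticity = 1/2

Elasticity = (dY/dX) · (X/Y)

dY/dX = 23/(2·√X)
At X = 62: dY/dX = 23·√62/124, Y = 23·√62

Elasticity = (23·√62/124) · (62 / (23·√62)) = 1/2

Interpretation: for a small percentage change in X, the percentage change in Y is approximately 0.50 times as large.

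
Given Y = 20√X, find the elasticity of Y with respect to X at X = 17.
Elasticity = 1/2

Elasticity = (dY/dX) · (X/Y)

dY/dX = 10/√X
At X = 17: dY/dX = 10·√17/17, Y = 20·√17

Elasticity = (10·√17/17) · (17 / (20·√17)) = 1/2

Interpretation: for a small percentage change in X, the percentage change in Y is approximately 0.50 times as large.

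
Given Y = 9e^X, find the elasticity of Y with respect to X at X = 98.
Elasticity = 98

Elasticity = (dY/dX) · (X/Y)

dY/dX = 9·e^X
At X = 98: dY/dX = 9·e^98, Y = 9·e^98

Elasticity = (9·e^98) · (98 / (9·e^98)) = 98

Interpretation: for a small percentage change in X, the percentage change in Y is approximately 98.00 times as large.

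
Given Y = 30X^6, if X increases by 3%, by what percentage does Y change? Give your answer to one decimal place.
19.4%

For Y = 30X^6:
If X → X(1 + 0.03)
Then Y → Y · (1 + 0.03)^6
     ≈ Y · 1.1941

Percentage change = ((1 + 0.03)^6 − 1) × 100% ≈ 19.4%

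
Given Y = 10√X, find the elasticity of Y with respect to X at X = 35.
Elasticity = 1/2

Elasticity = (dY/dX) · (X/Y)

dY/dX = 5/√X
At X = 35: dY/dX = √35/7, Y = 10·√35

Elasticity = (√35/7) · (35 / (10·√35)) = 1/2

Interpretation: for a small percentage change in X, the percentage change in Y is approximately 0.50 times as large.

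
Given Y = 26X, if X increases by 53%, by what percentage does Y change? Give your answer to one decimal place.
53.0%

For Y = 26X:
If X → X(1 + 0.53)
Then Y → Y · (1 + 0.53)^1
     = Y · 1.5300

Percentage change = ((1 + 0.53)^1 − 1) × 100% = 53.0%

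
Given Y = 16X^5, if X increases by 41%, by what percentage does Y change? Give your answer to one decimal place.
457.3%

For Y = 16X^5:
If X → X(1 + 0.41)
Then Y → Y · (1 + 0.41)^5
     ≈ Y · 5.5731

Percentage change = ((1 + 0.41)^5 − 1) × 100% ≈ 457.3%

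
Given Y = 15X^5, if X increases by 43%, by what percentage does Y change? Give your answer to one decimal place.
498.0%

For Y = 15X^5:
If X → X(1 + 0.43)
Then Y → Y · (1 + 0.43)^5
     ≈ Y · 5.9797

Percentage change = ((1 + 0.43)^5 − 1) × 100% ≈ 498.0%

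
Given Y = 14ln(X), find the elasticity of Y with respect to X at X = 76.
Elasticity = 1/ln(76) ≈ 0.2309

Elasticity = (dY/dX) · (X/Y)

dY/dX = 14/X
At X = 76: dY/dX = 7/38, Y = 14·ln(76)

Elasticity = (7/38) · (76 / (14·ln(76))) = 1/ln(76) ≈ 0.2309

Interpretation: for a small percentage change in X, the percentage change in Y is approximately 0.23 times as large.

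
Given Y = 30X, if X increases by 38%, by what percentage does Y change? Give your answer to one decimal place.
38.0%

For Y = 30X:
If X → X(1 + 0.38)
Then Y → Y · (1 + 0.38)^1
     = Y · 1.3800

Percentage change = ((1 + 0.38)^1 − 1) × 100% = 38.0%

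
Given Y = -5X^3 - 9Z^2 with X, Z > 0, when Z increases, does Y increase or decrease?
Y decreases

Taking the partial derivative:
∂Y/∂Z = -18Z

∂Y/∂Z = -18Z < 0 (assuming positive values)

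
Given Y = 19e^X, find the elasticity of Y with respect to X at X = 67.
Elasticity = 67

Elasticity = (dY/dX) · (X/Y)

dY/dX = 19·e^X
At X = 67: dY/dX = 19·e^67, Y = 19·e^67

Elasticity = (19·e^67) · (67 / (19·e^67)) = 67

Interpretation: for a small percentage change in X, the percentage change in Y is approximately 67.00 times as large.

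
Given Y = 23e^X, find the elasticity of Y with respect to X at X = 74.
Elasticity = 74

Elasticity = (dY/dX) · (X/Y)

dY/dX = 23·e^X
At X = 74: dY/dX = 23·e^74, Y = 23·e^74

Elasticity = (23·e^74) · (74 / (23·e^74)) = 74

Interpretation: for a small percentage change in X, the percentage change in Y is approximately 74.00 times as large.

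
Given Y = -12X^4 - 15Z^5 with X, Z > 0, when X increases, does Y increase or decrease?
Y decreases

Taking the partial derivative:
∂Y/∂X = -48X^3

∂Y/∂X = -48X^3 < 0 (assuming positive values)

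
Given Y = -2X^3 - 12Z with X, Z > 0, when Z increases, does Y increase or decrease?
Y decreases

Taking the partial derivative:
∂Y/∂Z = -12

∂Y/∂Z = -12 < 0 (assuming positive values)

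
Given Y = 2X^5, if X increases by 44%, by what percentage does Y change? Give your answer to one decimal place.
519.2%

For Y = 2X^5:
If X → X(1 + 0.44)
Then Y → Y · (1 + 0.44)^5
     ≈ Y · 6.1917

Percentage change = ((1 + 0.44)^5 − 1) × 100% ≈ 519.2%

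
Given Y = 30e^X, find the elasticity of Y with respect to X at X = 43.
Elasticity = 43

Elasticity = (dY/dX) · (X/Y)

dY/dX = 30·e^X
At X = 43: dY/dX = 30·e^43, Y = 30·e^43

Elasticity = (30·e^43) · (43 / (30·e^43)) = 43

Interpretation: for a small percentage change in X, the percentage change in Y is approximately 43.00 times as large.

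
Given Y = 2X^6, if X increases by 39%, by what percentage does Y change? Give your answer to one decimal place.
621.3%

For Y = 2X^6:
If X → X(1 + 0.39)
Then Y → Y · (1 + 0.39)^6
     ≈ Y · 7.2125

Percentage change = ((1 + 0.39)^6 − 1) × 100% ≈ 621.3%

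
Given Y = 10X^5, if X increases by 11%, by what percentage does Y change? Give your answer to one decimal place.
68.5%

For Y = 10X^5:
If X → X(1 + 0.11)
Then Y → Y · (1 + 0.11)^5
     ≈ Y · 1.6851

Percentage change = ((1 + 0.11)^5 − 1) × 100% ≈ 68.5%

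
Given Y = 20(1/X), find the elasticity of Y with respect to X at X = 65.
Elasticity = -1

Elasticity = (dY/dX) · (X/Y)

dY/dX = -20/X²
At X = 65: dY/dX = -4/845, Y = 4/13

Elasticity = (-4/845) · (65 / (4/13)) = -1

Interpretation: for a small percentage change in X, the percentage change in Y is approximately -1.00 times as large.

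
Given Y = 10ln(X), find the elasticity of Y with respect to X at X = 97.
Elasticity = 1/ln(97) ≈ 0.2186

Elasticity = (dY/dX) · (X/Y)

dY/dX = 10/X
At X = 97: dY/dX = 10/97, Y = 10·ln(97)

Elasticity = (10/97) · (97 / (10·ln(97))) = 1/ln(97) ≈ 0.2186

Interpretation: for a small percentage change in X, the percentage change in Y is approximately 0.22 times as large.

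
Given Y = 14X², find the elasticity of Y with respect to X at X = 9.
Elasticity = 2

Elasticity = (dY/dX) · (X/Y)

dY/dX = 28·X
At X = 9: dY/dX = 252, Y = 1134

Elasticity = 252 · (9 / 1134) = 2

Interpretation: for a small percentage change in X, the percentage change in Y is approximately 2.00 times as large.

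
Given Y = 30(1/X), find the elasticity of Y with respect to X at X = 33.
Elasticity = -1

Elasticity = (dY/dX) · (X/Y)

dY/dX = -30/X²
At X = 33: dY/dX = -10/363, Y = 10/11

Elasticity = (-10/363) · (33 / (10/11)) = -1

Interpretation: for a small percentage change in X, the percentage change in Y is approximately -1.00 times as large.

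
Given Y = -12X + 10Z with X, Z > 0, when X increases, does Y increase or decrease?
Y decreases

Taking the partial derivative:
∂Y/∂X = -12

∂Y/∂X = -12 < 0 (assuming positive values)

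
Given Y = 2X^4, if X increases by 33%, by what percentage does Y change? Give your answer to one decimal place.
212.9%

For Y = 2X^4:
If X → X(1 + 0.33)
Then Y → Y · (1 + 0.33)^4
     ≈ Y · 3.1290

Percentage change = ((1 + 0.33)^4 − 1) × 100% ≈ 212.9%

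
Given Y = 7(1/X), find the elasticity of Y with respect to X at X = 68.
Elasticity = -1

Elasticity = (dY/dX) · (X/Y)

dY/dX = -7/X²
At X = 68: dY/dX = -7/4624, Y = 7/68

Elasticity = (-7/4624) · (68 / (7/68)) = -1

Interpretation: for a small percentage change in X, the percentage change in Y is approximately -1.00 times as large.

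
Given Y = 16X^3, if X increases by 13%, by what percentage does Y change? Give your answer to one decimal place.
44.3%

For Y = 16X^3:
If X → X(1 + 0.13)
Then Y → Y · (1 + 0.13)^3
     ≈ Y · 1.4429

Percentage change = ((1 + 0.13)^3 − 1) × 100% ≈ 44.3%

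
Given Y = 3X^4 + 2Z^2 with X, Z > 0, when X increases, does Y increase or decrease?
Y increases

Taking the partial derivative:
∂Y/∂X = 12X^3

∂Y/∂X = 12X^3 > 0 (assuming positive values)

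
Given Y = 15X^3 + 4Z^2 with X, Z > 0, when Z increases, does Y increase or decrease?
Y increases

Taking the partial derivative:
∂Y/∂Z = 8Z

∂Y/∂Z = 8Z > 0 (assuming positive values)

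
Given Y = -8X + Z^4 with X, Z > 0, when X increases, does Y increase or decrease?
Y decreases

Taking the partial derivative:
∂Y/∂X = -8

∂Y/∂X = -8 < 0 (assuming positive values)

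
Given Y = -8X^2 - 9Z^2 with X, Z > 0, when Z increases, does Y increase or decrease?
Y decreases

Taking the partial derivative:
∂Y/∂Z = -18Z

∂Y/∂Z = -18Z < 0 (assuming positive values)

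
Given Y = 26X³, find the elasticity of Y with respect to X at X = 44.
Elasticity = 3

Elasticity = (dY/dX) · (X/Y)

dY/dX = 78·X²
At X = 44: dY/dX = 151008, Y = 2214784

Elasticity = 151008 · (44 / 2214784) = 3

Interpretation: for a small percentage change in X, the percentage change in Y is approximately 3.00 times as large.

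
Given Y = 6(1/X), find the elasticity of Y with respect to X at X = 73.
Elasticity = -1

Elasticity = (dY/dX) · (X/Y)

dY/dX = -6/X²
At X = 73: dY/dX = -6/5329, Y = 6/73

Elasticity = (-6/5329) · (73 / (6/73)) = -1

Interpretation: for a small percentage change in X, the percentage change in Y is approximately -1.00 times as large.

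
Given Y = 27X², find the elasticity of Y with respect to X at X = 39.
Elasticity = 2

Elasticity = (dY/dX) · (X/Y)

dY/dX = 54·X
At X = 39: dY/dX = 2106, Y = 41067

Elasticity = 2106 · (39 / 41067) = 2

Interpretation: for a small percentage change in X, the percentage change in Y is approximately 2.00 times as large.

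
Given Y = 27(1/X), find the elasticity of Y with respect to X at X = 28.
Elasticity = -1

Elasticity = (dY/dX) · (X/Y)

dY/dX = -27/X²
At X = 28: dY/dX = -27/784, Y = 27/28

Elasticity = (-27/784) · (28 / (27/28)) = -1

Interpretation: for a small percentage change in X, the percentage change in Y is approximately -1.00 times as large.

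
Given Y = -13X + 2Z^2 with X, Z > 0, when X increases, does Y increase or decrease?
Y decreases

Taking the partial derivative:
∂Y/∂X = -13

∂Y/∂X = -13 < 0 (assuming positive values)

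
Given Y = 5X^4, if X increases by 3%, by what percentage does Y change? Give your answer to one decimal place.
12.6%

For Y = 5X^4:
If X → X(1 + 0.03)
Then Y → Y · (1 + 0.03)^4
     ≈ Y · 1.1255

Percentage change = ((1 + 0.03)^4 − 1) × 100% ≈ 12.6%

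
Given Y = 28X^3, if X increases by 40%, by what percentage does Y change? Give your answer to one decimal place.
174.4%

For Y = 28X^3:
If X → X(1 + 0.4)
Then Y → Y · (1 + 0.4)^3
     = Y · 2.7440

Percentage change = ((1 + 0.4)^3 − 1) × 100% = 174.4%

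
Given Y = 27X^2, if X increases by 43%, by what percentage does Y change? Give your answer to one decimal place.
104.5%

For Y = 27X^2:
If X → X(1 + 0.43)
Then Y → Y · (1 + 0.43)^2
     = Y · 2.0449

Percentage change = ((1 + 0.43)^2 − 1) × 100% ≈ 104.5%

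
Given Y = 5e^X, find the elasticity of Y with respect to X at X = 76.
Elasticity = 76

Elasticity = (dY/dX) · (X/Y)

dY/dX = 5·e^X
At X = 76: dY/dX = 5·e^76, Y = 5·e^76

Elasticity = (5·e^76) · (76 / (5·e^76)) = 76

Interpretation: for a small percentage change in X, the percentage change in Y is approximately 76.00 times as large.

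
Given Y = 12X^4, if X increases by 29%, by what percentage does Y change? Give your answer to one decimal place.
176.9%

For Y = 12X^4:
If X → X(1 + 0.29)
Then Y → Y · (1 + 0.29)^4
     ≈ Y · 2.7692

Percentage change = ((1 + 0.29)^4 − 1) × 100% ≈ 176.9%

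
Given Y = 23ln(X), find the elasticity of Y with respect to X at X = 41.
Elasticity = 1/ln(41) ≈ 0.2693

Elasticity = (dY/dX) · (X/Y)

dY/dX = 23/X
At X = 41: dY/dX = 23/41, Y = 23·ln(41)

Elasticity = (23/41) · (41 / (23·ln(41))) = 1/ln(41) ≈ 0.2693

Interpretation: for a small percentage change in X, the percentage change in Y is approximately 0.27 times as large.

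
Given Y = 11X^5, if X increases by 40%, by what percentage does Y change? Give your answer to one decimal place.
437.8%

For Y = 11X^5:
If X → X(1 + 0.4)
Then Y → Y · (1 + 0.4)^5
     ≈ Y · 5.3782

Percentage change = ((1 + 0.4)^5 − 1) × 100% ≈ 437.8%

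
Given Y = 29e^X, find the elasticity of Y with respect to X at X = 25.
Elasticity = 25

Elasticity = (dY/dX) · (X/Y)

dY/dX = 29·e^X
At X = 25: dY/dX = 29·e^25, Y = 29·e^25

Elasticity = (29·e^25) · (25 / (29·e^25)) = 25

Interpretation: for a small percentage change in X, the percentage change in Y is approximately 25.00 times as large.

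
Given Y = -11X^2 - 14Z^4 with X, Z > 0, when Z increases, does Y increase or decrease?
Y decreases

Taking the partial derivative:
∂Y/∂Z = -56Z^3

∂Y/∂Z = -56Z^3 < 0 (assuming positive values)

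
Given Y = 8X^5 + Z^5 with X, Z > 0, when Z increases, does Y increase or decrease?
Y increases

Taking the partial derivative:
∂Y/∂Z = 5Z^4

∂Y/∂Z = 5Z^4 > 0 (assuming positive values)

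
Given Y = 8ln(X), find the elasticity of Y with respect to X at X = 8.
Elasticity = 1/ln(8) ≈ 0.4809

Elasticity = (dY/dX) · (X/Y)

dY/dX = 8/X
At X = 8: dY/dX = 1, Y = 8·ln(8)

Elasticity = 1 · (8 / (8·ln(8))) = 1/ln(8) ≈ 0.4809

Interpretation: for a small percentage change in X, the percentage change in Y is approximately 0.48 times as large.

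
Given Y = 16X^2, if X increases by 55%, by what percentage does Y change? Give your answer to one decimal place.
140.3%

For Y = 16X^2:
If X → X(1 + 0.55)
Then Y → Y · (1 + 0.55)^2
     = Y · 2.4025

Percentage change = ((1 + 0.55)^2 − 1) × 100% ≈ 140.3%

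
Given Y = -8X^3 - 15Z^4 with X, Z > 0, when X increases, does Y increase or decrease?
Y decreases

Taking the partial derivative:
∂Y/∂X = -24X^2

∂Y/∂X = -24X^2 < 0 (assuming positive values)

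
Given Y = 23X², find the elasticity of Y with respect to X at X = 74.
Elasticity = 2

Elasticity = (dY/dX) · (X/Y)

dY/dX = 46·X
At X = 74: dY/dX = 3404, Y = 125948

Elasticity = 3404 · (74 / 125948) = 2

Interpretation: for a small percentage change in X, the percentage change in Y is approximately 2.00 times as large.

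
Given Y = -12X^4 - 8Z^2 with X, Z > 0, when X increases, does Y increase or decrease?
Y decreases

Taking the partial derivative:
∂Y/∂X = -48X^3

∂Y/∂X = -48X^3 < 0 (assuming positive values)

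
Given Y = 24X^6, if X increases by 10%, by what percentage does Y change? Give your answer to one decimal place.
77.2%

For Y = 24X^6:
If X → X(1 + 0.1)
Then Y → Y · (1 + 0.1)^6
     ≈ Y · 1.7716

Percentage change = ((1 + 0.1)^6 − 1) × 100% ≈ 77.2%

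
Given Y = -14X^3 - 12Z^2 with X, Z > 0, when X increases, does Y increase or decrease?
Y decreases

Taking the partial derivative:
∂Y/∂X = -42X^2

∂Y/∂X = -42X^2 < 0 (assuming positive values)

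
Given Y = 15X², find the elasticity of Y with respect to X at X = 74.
Elasticity = 2

Elasticity = (dY/dX) · (X/Y)

dY/dX = 30·X
At X = 74: dY/dX = 2220, Y = 82140

Elasticity = 2220 · (74 / 82140) = 2

Interpretation: for a small percentage change in X, the percentage change in Y is approximately 2.00 times as large.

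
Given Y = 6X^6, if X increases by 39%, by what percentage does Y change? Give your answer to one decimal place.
621.3%

For Y = 6X^6:
If X → X(1 + 0.39)
Then Y → Y · (1 + 0.39)^6
     ≈ Y · 7.2125

Percentage change = ((1 + 0.39)^6 − 1) × 100% ≈ 621.3%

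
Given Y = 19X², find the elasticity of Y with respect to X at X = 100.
Elasticity = 2

Elasticity = (dY/dX) · (X/Y)

dY/dX = 38·X
At X = 100: dY/dX = 3800, Y = 190000

Elasticity = 3800 · (100 / 190000) = 2

Interpretation: for a small percentage change in X, the percentage change in Y is approximately 2.00 times as large.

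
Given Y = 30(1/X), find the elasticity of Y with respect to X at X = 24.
Elasticity = -1

Elasticity = (dY/dX) · (X/Y)

dY/dX = -30/X²
At X = 24: dY/dX = -5/96, Y = 5/4

Elasticity = (-5/96) · (24 / (5/4)) = -1

Interpretation: for a small percentage change in X, the percentage change in Y is approximately -1.00 times as large.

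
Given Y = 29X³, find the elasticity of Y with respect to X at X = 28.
Elasticity = 3

Elasticity = (dY/dX) · (X/Y)

dY/dX = 87·X²
At X = 28: dY/dX = 68208, Y = 636608

Elasticity = 68208 · (28 / 636608) = 3

Interpretation: for a small percentage change in X, the percentage change in Y is approximately 3.00 times as large.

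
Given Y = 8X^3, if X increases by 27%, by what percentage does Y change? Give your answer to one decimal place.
104.8%

For Y = 8X^3:
If X → X(1 + 0.27)
Then Y → Y · (1 + 0.27)^3
     ≈ Y · 2.0484

Percentage change = ((1 + 0.27)^3 − 1) × 100% ≈ 104.8%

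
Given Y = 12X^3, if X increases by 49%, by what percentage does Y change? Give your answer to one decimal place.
230.8%

For Y = 12X^3:
If X → X(1 + 0.49)
Then Y → Y · (1 + 0.49)^3
     ≈ Y · 3.3079

Percentage change = ((1 + 0.49)^3 − 1) × 100% ≈ 230.8%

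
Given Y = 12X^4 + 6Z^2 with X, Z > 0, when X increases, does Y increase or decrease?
Y increases

Taking the partial derivative:
∂Y/∂X = 48X^3

∂Y/∂X = 48X^3 > 0 (assuming positive values)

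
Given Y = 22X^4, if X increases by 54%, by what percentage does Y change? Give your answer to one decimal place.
462.4%

For Y = 22X^4:
If X → X(1 + 0.54)
Then Y → Y · (1 + 0.54)^4
     ≈ Y · 5.6245

Percentage change = ((1 + 0.54)^4 − 1) × 100% ≈ 462.4%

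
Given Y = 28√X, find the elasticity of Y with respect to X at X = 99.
Elasticity = 1/2

Elasticity = (dY/dX) · (X/Y)

dY/dX = 14/√X
At X = 99: dY/dX = 14·√11/33, Y = 84·√11

Elasticity = (14·√11/33) · (99 / (84·√11)) = 1/2

Interpretation: for a small percentage change in X, the percentage change in Y is approximately 0.50 times as large.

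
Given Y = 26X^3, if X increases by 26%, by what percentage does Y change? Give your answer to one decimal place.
100.0%

For Y = 26X^3:
If X → X(1 + 0.26)
Then Y → Y · (1 + 0.26)^3
     ≈ Y · 2.0004

Percentage change = ((1 + 0.26)^3 − 1) × 100% ≈ 100.0%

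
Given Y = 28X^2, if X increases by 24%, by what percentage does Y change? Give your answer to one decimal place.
53.8%

For Y = 28X^2:
If X → X(1 + 0.24)
Then Y → Y · (1 + 0.24)^2
     = Y · 1.5376

Percentage change = ((1 + 0.24)^2 − 1) × 100% ≈ 53.8%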